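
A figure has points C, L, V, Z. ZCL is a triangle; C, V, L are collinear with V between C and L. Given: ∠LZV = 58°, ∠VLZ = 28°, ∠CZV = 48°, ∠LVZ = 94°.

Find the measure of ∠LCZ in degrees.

∠LCZ = 46°

1. ∠CVZ = 86°  [linear pair at V on CL]
2. ∠VCZ = 46°  [△ZCV]
3. ∠LCZ = 46°  [V on ray CL]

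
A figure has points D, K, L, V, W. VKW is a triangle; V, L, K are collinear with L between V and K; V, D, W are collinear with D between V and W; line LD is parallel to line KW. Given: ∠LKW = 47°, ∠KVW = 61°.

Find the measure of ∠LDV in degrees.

∠LDV = 72°

1. ∠VKW = 47°  [L on ray KV]
2. ∠KWV = 72°  [△VKW]
3. ∠LDV = 72°  [LD∥KW, corresponding at D]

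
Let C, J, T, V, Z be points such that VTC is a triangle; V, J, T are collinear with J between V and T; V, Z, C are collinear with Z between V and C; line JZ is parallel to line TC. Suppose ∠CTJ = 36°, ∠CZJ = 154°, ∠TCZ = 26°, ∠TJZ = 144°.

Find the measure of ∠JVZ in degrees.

∠JVZ = 118°

1. ∠JZV = 26°  [linear pair at Z on VC]
2. ∠VJZ = 36°  [linear pair at J on VT]
3. ∠JVZ = 118°  [△VJZ]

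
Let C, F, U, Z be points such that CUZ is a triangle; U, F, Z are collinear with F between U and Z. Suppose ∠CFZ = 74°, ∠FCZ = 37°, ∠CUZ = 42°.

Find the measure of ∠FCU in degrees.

1. ∠CFU = 106°  [linear pair at F on UZ]
2. ∠CUF = 42°  [F on ray UZ]
3. ∠FCU = 32°  [△CUF]

∠FCU = 32°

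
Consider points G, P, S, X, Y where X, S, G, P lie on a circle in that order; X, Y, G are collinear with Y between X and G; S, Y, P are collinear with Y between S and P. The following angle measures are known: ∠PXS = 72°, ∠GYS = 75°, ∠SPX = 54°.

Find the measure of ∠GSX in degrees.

1. ∠PSX = 54°  [△XSP]
2. ∠SYX = 105°  [linear pair at Y on XG]
3. ∠SGX = 54°  [same arc XS]
4. ∠GXS = 21°  [△XYS]
5. ∠GSX = 105°  [△XSG]

∠GSX = 105°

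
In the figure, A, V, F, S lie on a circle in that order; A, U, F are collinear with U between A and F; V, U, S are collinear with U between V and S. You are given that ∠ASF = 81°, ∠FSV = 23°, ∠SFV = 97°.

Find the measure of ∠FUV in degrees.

∠FUV = 62°

1. ∠AVF = 99°  [cyclic AVFS, opposite ∠V+∠S]
2. ∠FAV = 23°  [same arc VF]
3. ∠FVS = 60°  [△VFS]
4. ∠AFV = 58°  [△AVF]
5. ∠FUV = 62°  [△VUF]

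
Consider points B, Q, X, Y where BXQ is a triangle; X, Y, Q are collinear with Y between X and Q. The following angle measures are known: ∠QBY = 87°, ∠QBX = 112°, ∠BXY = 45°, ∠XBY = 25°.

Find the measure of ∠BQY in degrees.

∠BQY = 23°

1. ∠BYX = 110°  [△BXY]
2. ∠BYQ = 70°  [linear pair at Y on XQ]
3. ∠BQY = 23°  [△BYQ]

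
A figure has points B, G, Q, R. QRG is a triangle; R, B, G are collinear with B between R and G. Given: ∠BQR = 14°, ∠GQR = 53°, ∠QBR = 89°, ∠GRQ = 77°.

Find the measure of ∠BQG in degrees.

1. ∠QGR = 50°  [△QRG]
2. ∠GBQ = 91°  [linear pair at B on RG]
3. ∠BGQ = 50°  [B on ray GR]
4. ∠BQG = 39°  [△QBG]

∠BQG = 39°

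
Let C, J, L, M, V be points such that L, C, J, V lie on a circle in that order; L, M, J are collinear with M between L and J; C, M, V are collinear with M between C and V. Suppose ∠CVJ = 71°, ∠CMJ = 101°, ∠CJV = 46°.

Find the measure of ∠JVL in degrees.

1. ∠CLJ = 71°  [same arc CJ]
2. ∠JCV = 63°  [△CJV]
3. ∠CJL = 16°  [△CMJ]
4. ∠JCL = 93°  [△LCJ]
5. ∠JVL = 87°  [cyclic LCJV, opposite ∠C+∠V]

∠JVL = 87°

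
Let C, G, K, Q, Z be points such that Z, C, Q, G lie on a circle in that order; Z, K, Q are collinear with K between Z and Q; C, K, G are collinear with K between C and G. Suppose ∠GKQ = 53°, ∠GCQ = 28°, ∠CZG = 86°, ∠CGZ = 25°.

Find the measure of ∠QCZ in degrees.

∠QCZ = 97°

1. ∠CKZ = 53°  [vertical angles at K]
2. ∠GCZ = 69°  [△ZCG]
3. ∠CQZ = 25°  [same arc ZC]
4. ∠CZQ = 58°  [△ZKC]
5. ∠QCZ = 97°  [△ZCQ]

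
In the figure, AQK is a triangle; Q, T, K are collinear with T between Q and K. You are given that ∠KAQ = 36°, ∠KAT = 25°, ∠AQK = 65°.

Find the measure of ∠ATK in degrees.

∠ATK = 76°

1. ∠AKQ = 79°  [△AQK]
2. ∠AKT = 79°  [T on ray KQ]
3. ∠ATK = 76°  [△ATK]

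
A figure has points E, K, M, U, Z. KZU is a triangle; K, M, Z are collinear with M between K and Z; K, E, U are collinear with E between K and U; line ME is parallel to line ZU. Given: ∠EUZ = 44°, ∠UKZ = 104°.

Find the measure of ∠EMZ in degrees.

1. ∠KUZ = 44°  [E on ray UK]
2. ∠KZU = 32°  [△KZU]
3. ∠EMK = 32°  [ME∥ZU, corresponding at M]
4. ∠EMZ = 148°  [linear pair at M on KZ]

∠EMZ = 148°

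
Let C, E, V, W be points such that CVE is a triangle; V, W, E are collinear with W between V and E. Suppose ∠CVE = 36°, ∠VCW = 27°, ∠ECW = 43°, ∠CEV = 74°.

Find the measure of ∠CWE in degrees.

1. ∠CVW = 36°  [W on ray VE]
2. ∠CWV = 117°  [△CVW]
3. ∠CWE = 63°  [linear pair at W on VE]

∠CWE = 63°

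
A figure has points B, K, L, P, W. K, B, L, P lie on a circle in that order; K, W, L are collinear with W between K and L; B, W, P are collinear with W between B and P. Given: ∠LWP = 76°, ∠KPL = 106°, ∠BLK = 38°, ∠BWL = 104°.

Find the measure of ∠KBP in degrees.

1. ∠BWK = 76°  [vertical angles at W]
2. ∠KBL = 74°  [cyclic KBLP, opposite ∠B+∠P]
3. ∠BKL = 68°  [△KBL]
4. ∠KBP = 36°  [△KWB]

∠KBP = 36°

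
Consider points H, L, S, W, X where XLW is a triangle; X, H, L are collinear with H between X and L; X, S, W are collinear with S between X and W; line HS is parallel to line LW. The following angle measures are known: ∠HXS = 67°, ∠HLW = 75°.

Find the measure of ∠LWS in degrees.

∠LWS = 38°

1. ∠LXW = 67°  [H on XL, S on XW]
2. ∠WLX = 75°  [H on ray LX]
3. ∠LWX = 38°  [△XLW]
4. ∠LWS = 38°  [S on ray WX]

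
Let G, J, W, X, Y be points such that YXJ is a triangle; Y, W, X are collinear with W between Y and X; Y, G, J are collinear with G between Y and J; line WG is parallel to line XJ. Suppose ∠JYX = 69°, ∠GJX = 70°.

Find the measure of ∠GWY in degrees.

1. ∠XJY = 70°  [G on ray JY]
2. ∠JXY = 41°  [△YXJ]
3. ∠GWY = 41°  [WG∥XJ, corresponding at W]

∠GWY = 41°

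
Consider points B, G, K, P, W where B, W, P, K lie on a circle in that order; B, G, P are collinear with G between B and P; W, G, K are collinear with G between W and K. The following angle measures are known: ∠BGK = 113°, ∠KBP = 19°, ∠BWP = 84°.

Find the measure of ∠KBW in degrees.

1. ∠BKW = 48°  [△BGK]
2. ∠BKP = 96°  [cyclic BWPK, opposite ∠W+∠K]
3. ∠BPK = 65°  [△BPK]
4. ∠BWK = 65°  [same arc BK]
5. ∠KBW = 67°  [△BWK]

∠KBW = 67°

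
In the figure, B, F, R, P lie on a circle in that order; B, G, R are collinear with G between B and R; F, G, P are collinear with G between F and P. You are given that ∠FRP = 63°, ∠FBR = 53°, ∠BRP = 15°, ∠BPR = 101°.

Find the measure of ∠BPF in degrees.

∠BPF = 48°

1. ∠FBP = 117°  [cyclic BFRP, opposite ∠B+∠R]
2. ∠BFP = 15°  [same arc BP]
3. ∠BPF = 48°  [△BFP]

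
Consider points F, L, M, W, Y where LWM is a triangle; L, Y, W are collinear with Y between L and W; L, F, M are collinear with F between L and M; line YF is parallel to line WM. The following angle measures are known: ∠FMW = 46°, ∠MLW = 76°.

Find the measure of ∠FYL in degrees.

∠FYL = 58°

1. ∠LMW = 46°  [F on ray ML]
2. ∠LWM = 58°  [△LWM]
3. ∠FYL = 58°  [YF∥WM, corresponding at Y]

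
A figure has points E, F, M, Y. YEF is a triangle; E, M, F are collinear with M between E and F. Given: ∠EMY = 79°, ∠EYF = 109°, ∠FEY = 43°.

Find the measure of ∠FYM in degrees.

1. ∠FMY = 101°  [linear pair at M on EF]
2. ∠EFY = 28°  [△YEF]
3. ∠MFY = 28°  [M on ray FE]
4. ∠FYM = 51°  [△YMF]

∠FYM = 51°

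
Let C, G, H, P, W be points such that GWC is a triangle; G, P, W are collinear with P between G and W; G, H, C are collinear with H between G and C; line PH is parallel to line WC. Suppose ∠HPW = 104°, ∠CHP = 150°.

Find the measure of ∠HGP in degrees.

1. ∠GPH = 76°  [linear pair at P on GW]
2. ∠GHP = 30°  [linear pair at H on GC]
3. ∠HGP = 74°  [△GPH]

∠HGP = 74°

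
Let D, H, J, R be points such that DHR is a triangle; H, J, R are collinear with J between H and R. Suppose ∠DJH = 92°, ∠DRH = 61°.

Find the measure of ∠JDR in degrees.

1. ∠DJR = 88°  [linear pair at J on HR]
2. ∠DRJ = 61°  [J on ray RH]
3. ∠JDR = 31°  [△DJR]

∠JDR = 31°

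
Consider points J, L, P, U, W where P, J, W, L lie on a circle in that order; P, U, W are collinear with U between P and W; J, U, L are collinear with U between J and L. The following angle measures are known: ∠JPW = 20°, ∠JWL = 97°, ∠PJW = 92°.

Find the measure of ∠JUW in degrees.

1. ∠JLW = 20°  [same arc JW]
2. ∠JWP = 68°  [△PJW]
3. ∠LJW = 63°  [△JWL]
4. ∠JUW = 49°  [△JUW]

∠JUW = 49°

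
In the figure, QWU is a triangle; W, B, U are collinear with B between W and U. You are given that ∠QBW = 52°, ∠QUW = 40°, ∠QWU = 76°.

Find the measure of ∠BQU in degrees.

1. ∠QBU = 128°  [linear pair at B on WU]
2. ∠BUQ = 40°  [B on ray UW]
3. ∠BQU = 12°  [△QBU]

∠BQU = 12°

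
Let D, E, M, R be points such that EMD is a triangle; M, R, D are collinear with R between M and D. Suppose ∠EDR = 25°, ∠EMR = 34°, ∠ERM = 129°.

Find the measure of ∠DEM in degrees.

1. ∠EDM = 25°  [R on ray DM]
2. ∠DME = 34°  [R on ray MD]
3. ∠DEM = 121°  [△EMD]

∠DEM = 121°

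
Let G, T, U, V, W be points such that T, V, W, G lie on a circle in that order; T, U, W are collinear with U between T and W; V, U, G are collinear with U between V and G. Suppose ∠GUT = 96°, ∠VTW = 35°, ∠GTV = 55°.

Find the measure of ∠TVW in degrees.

∠TVW = 81°

1. ∠VUW = 96°  [vertical angles at U]
2. ∠VGW = 35°  [same arc VW]
3. ∠GWV = 125°  [cyclic TVWG, opposite ∠T+∠W]
4. ∠GVW = 20°  [△VWG]
5. ∠TWV = 64°  [△VUW]
6. ∠TVW = 81°  [△TVW]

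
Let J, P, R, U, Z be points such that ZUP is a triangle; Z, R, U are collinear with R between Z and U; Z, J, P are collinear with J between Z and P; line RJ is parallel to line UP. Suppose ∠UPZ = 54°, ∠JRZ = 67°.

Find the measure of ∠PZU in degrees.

∠PZU = 59°

1. ∠RJZ = 54°  [RJ∥UP, corresponding at J]
2. ∠JZR = 59°  [△ZRJ]
3. ∠PZU = 59°  [R on ZU, J on ZP]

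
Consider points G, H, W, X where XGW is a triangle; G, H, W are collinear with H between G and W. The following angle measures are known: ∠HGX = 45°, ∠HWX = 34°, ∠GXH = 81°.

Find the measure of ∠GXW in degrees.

1. ∠WGX = 45°  [H on ray GW]
2. ∠GWX = 34°  [H on ray WG]
3. ∠GXW = 101°  [△XGW]

∠GXW = 101°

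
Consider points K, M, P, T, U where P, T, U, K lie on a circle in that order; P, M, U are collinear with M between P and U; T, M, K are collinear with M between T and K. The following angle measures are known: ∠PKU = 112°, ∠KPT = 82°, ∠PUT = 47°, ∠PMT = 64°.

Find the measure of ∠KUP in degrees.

∠KUP = 51°

1. ∠PTU = 68°  [cyclic PTUK, opposite ∠T+∠K]
2. ∠TPU = 65°  [△PTU]
3. ∠KMU = 64°  [vertical angles at M]
4. ∠TKU = 65°  [same arc TU]
5. ∠KUP = 51°  [△UMK]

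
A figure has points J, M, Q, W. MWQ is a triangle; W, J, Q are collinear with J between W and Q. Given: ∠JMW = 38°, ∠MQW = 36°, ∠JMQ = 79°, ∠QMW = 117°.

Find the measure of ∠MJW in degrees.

1. ∠JQM = 36°  [J on ray QW]
2. ∠MJQ = 65°  [△MJQ]
3. ∠MJW = 115°  [linear pair at J on WQ]

∠MJW = 115°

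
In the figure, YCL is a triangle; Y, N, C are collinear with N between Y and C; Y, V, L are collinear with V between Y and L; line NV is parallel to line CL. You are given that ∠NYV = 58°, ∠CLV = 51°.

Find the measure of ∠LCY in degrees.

∠LCY = 71°

1. ∠CYL = 58°  [N on YC, V on YL]
2. ∠CLY = 51°  [V on ray LY]
3. ∠LCY = 71°  [△YCL]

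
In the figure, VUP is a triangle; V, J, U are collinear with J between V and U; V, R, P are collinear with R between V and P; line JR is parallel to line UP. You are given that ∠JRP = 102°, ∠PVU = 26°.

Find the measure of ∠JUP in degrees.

1. ∠JRV = 78°  [linear pair at R on VP]
2. ∠JVR = 26°  [J on VU, R on VP]
3. ∠RJV = 76°  [△VJR]
4. ∠RJU = 104°  [linear pair at J on VU]
5. ∠JUP = 76°  [JR∥UP, co-interior at U–J]

∠JUP = 76°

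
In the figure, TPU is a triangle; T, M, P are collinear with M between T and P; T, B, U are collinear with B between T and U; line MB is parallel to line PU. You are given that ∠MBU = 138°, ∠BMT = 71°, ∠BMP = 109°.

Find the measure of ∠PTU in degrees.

1. ∠MBT = 42°  [linear pair at B on TU]
2. ∠BTM = 67°  [△TMB]
3. ∠PTU = 67°  [M on TP, B on TU]

∠PTU = 67°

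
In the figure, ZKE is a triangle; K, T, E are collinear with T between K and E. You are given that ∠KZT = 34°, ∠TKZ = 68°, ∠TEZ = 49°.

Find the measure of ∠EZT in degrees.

∠EZT = 29°

1. ∠KTZ = 78°  [△ZKT]
2. ∠ETZ = 102°  [linear pair at T on KE]
3. ∠EZT = 29°  [△ZTE]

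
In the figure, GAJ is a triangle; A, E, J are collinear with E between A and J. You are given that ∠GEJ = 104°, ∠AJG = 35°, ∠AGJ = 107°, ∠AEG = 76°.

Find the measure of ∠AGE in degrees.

1. ∠GAJ = 38°  [△GAJ]
2. ∠EAG = 38°  [E on ray AJ]
3. ∠AGE = 66°  [△GAE]

∠AGE = 66°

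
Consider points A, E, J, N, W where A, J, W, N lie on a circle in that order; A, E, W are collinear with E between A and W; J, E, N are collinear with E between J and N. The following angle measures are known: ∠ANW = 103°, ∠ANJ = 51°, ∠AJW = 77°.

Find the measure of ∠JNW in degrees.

1. ∠AWJ = 51°  [same arc AJ]
2. ∠JAW = 52°  [△AJW]
3. ∠JNW = 52°  [same arc JW]

∠JNW = 52°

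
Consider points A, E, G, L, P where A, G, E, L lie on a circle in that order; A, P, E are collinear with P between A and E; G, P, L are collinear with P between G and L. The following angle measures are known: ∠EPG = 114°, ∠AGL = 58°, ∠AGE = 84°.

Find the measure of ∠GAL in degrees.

1. ∠APG = 66°  [linear pair at P on AE]
2. ∠EAG = 56°  [△APG]
3. ∠AEG = 40°  [△AGE]
4. ∠ALG = 40°  [same arc AG]
5. ∠GAL = 82°  [△AGL]

∠GAL = 82°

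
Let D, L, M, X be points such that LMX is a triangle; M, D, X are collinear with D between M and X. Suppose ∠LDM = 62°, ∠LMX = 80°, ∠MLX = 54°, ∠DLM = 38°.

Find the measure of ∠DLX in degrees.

1. ∠LDX = 118°  [linear pair at D on MX]
2. ∠LXM = 46°  [△LMX]
3. ∠DXL = 46°  [D on ray XM]
4. ∠DLX = 16°  [△LDX]

∠DLX = 16°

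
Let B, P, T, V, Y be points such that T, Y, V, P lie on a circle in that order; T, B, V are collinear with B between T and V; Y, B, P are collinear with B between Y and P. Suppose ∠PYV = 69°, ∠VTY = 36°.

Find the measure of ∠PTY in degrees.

∠PTY = 105°

1. ∠VPY = 36°  [same arc YV]
2. ∠PVY = 75°  [△YVP]
3. ∠PTY = 105°  [cyclic TYVP, opposite ∠T+∠V]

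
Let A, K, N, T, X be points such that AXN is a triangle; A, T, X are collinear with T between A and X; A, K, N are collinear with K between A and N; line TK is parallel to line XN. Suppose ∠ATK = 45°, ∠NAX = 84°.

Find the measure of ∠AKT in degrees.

∠AKT = 51°

1. ∠AXN = 45°  [TK∥XN, corresponding at T]
2. ∠ANX = 51°  [△AXN]
3. ∠AKT = 51°  [TK∥XN, corresponding at K]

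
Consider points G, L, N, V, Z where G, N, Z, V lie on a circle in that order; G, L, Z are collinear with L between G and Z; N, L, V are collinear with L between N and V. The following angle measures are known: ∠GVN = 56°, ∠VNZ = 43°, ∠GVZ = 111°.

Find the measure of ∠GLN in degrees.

1. ∠GZN = 56°  [same arc GN]
2. ∠NLZ = 81°  [△NLZ]
3. ∠GLN = 99°  [linear pair at L on GZ]

∠GLN = 99°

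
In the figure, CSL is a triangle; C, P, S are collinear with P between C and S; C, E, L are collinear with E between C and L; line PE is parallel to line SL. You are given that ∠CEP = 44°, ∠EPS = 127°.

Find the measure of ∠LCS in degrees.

1. ∠CPE = 53°  [linear pair at P on CS]
2. ∠ECP = 83°  [△CPE]
3. ∠LCS = 83°  [P on CS, E on CL]

∠LCS = 83°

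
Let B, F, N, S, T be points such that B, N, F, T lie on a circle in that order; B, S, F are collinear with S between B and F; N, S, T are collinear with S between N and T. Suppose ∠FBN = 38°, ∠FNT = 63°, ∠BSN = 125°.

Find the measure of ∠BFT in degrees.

∠BFT = 17°

1. ∠FTN = 38°  [same arc NF]
2. ∠FST = 125°  [vertical angles at S]
3. ∠BFT = 17°  [△FST]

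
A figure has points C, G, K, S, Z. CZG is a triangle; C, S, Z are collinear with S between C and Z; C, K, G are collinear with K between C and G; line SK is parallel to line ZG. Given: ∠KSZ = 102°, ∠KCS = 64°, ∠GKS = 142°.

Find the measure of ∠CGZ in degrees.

∠CGZ = 38°

1. ∠CSK = 78°  [linear pair at S on CZ]
2. ∠CKS = 38°  [△CSK]
3. ∠CGZ = 38°  [SK∥ZG, corresponding at K]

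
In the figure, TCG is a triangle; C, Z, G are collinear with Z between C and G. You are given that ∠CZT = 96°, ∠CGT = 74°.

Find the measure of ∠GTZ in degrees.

∠GTZ = 22°

1. ∠GZT = 84°  [linear pair at Z on CG]
2. ∠TGZ = 74°  [Z on ray GC]
3. ∠GTZ = 22°  [△TZG]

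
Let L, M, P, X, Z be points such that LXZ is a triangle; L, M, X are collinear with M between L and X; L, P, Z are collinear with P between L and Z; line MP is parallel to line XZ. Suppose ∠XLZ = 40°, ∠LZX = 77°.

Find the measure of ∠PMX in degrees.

1. ∠LXZ = 63°  [△LXZ]
2. ∠LMP = 63°  [MP∥XZ, corresponding at M]
3. ∠PMX = 117°  [linear pair at M on LX]

∠PMX = 117°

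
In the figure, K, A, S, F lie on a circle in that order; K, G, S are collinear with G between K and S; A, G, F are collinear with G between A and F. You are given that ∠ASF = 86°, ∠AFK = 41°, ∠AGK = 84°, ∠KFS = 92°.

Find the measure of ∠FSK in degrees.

1. ∠AKF = 94°  [cyclic KASF, opposite ∠K+∠S]
2. ∠FAK = 45°  [△KAF]
3. ∠FSK = 45°  [same arc KF]

∠FSK = 45°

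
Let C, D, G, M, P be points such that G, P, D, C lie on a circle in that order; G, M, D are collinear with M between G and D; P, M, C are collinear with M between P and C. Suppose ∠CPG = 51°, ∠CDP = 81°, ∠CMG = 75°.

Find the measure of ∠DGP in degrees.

∠DGP = 24°

1. ∠CDG = 51°  [same arc GC]
2. ∠CMD = 105°  [linear pair at M on GD]
3. ∠DCP = 24°  [△DMC]
4. ∠DGP = 24°  [same arc PD]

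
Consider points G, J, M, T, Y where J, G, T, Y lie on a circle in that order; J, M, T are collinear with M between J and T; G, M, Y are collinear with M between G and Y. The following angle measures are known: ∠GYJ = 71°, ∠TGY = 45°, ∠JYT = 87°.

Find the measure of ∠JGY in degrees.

∠JGY = 48°

1. ∠TJY = 45°  [same arc TY]
2. ∠JTY = 48°  [△JTY]
3. ∠JGY = 48°  [same arc JY]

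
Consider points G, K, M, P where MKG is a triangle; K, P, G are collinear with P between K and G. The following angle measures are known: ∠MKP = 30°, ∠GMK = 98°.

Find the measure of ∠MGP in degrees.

∠MGP = 52°

1. ∠GKM = 30°  [P on ray KG]
2. ∠KGM = 52°  [△MKG]
3. ∠MGP = 52°  [P on ray GK]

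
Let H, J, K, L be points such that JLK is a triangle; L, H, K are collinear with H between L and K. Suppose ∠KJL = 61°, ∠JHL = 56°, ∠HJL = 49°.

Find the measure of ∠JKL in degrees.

∠JKL = 44°

1. ∠HLJ = 75°  [△JLH]
2. ∠JLK = 75°  [H on ray LK]
3. ∠JKL = 44°  [△JLK]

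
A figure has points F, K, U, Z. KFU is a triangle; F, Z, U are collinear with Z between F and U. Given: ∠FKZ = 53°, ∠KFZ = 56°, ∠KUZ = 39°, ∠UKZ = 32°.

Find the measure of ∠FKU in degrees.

1. ∠KFU = 56°  [Z on ray FU]
2. ∠FUK = 39°  [Z on ray UF]
3. ∠FKU = 85°  [△KFU]

∠FKU = 85°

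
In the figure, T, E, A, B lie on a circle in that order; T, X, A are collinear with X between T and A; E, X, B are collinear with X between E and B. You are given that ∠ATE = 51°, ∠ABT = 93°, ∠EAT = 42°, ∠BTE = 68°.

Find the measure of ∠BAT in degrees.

∠BAT = 70°

1. ∠EBT = 42°  [same arc TE]
2. ∠BET = 70°  [△TEB]
3. ∠BAT = 70°  [same arc TB]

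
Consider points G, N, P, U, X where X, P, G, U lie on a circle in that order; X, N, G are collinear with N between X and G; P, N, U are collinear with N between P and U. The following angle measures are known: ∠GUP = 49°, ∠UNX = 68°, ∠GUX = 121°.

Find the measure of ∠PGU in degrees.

∠PGU = 91°

1. ∠GXP = 49°  [same arc PG]
2. ∠GNP = 68°  [vertical angles at N]
3. ∠GPX = 59°  [cyclic XPGU, opposite ∠P+∠U]
4. ∠PGX = 72°  [△XPG]
5. ∠GPU = 40°  [△PNG]
6. ∠PGU = 91°  [△PGU]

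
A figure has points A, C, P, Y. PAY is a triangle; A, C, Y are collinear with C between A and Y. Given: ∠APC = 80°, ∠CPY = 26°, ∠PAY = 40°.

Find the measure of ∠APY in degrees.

1. ∠CAP = 40°  [C on ray AY]
2. ∠ACP = 60°  [△PAC]
3. ∠PCY = 120°  [linear pair at C on AY]
4. ∠CYP = 34°  [△PCY]
5. ∠AYP = 34°  [C on ray YA]
6. ∠APY = 106°  [△PAY]

∠APY = 106°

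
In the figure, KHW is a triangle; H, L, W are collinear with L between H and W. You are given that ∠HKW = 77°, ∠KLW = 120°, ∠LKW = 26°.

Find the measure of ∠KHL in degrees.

1. ∠KWL = 34°  [△KLW]
2. ∠HWK = 34°  [L on ray WH]
3. ∠KHW = 69°  [△KHW]
4. ∠KHL = 69°  [L on ray HW]

∠KHL = 69°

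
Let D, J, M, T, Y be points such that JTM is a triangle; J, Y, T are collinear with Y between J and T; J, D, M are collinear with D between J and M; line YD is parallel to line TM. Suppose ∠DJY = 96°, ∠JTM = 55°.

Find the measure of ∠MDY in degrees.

1. ∠MJT = 96°  [Y on JT, D on JM]
2. ∠JMT = 29°  [△JTM]
3. ∠JDY = 29°  [YD∥TM, corresponding at D]
4. ∠MDY = 151°  [linear pair at D on JM]

∠MDY = 151°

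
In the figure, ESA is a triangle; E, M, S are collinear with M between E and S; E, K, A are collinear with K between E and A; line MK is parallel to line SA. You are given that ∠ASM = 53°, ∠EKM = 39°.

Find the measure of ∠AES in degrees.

∠AES = 88°

1. ∠ASE = 53°  [M on ray SE]
2. ∠EAS = 39°  [MK∥SA, corresponding at K]
3. ∠AES = 88°  [△ESA]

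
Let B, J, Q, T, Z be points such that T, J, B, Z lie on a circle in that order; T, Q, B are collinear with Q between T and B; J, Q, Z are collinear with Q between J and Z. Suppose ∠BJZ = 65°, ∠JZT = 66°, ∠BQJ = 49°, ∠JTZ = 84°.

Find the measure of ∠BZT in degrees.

1. ∠BTZ = 65°  [same arc BZ]
2. ∠TJZ = 30°  [△TJZ]
3. ∠TBZ = 30°  [same arc TZ]
4. ∠BZT = 85°  [△TBZ]

∠BZT = 85°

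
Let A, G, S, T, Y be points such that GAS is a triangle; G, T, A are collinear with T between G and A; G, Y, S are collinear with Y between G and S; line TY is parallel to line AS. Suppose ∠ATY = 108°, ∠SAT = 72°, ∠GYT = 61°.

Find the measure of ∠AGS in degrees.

∠AGS = 47°

1. ∠GAS = 72°  [T on ray AG]
2. ∠ASG = 61°  [TY∥AS, corresponding at Y]
3. ∠AGS = 47°  [△GAS]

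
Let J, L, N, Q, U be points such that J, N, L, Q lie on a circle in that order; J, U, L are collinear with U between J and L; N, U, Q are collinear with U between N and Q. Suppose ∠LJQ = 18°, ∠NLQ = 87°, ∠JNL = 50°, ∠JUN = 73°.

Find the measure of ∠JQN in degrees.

1. ∠LNQ = 18°  [same arc LQ]
2. ∠LUN = 107°  [linear pair at U on JL]
3. ∠JLN = 55°  [△NUL]
4. ∠JQN = 55°  [same arc JN]

∠JQN = 55°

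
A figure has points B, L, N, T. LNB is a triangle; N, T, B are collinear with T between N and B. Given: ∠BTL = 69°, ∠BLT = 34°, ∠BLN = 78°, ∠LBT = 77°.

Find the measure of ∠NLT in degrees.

∠NLT = 44°

1. ∠LTN = 111°  [linear pair at T on NB]
2. ∠LBN = 77°  [T on ray BN]
3. ∠BNL = 25°  [△LNB]
4. ∠LNT = 25°  [T on ray NB]
5. ∠NLT = 44°  [△LNT]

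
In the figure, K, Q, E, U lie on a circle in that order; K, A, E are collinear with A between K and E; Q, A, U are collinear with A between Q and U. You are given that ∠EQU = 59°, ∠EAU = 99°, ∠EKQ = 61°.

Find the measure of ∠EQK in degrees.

1. ∠EKU = 59°  [same arc EU]
2. ∠KAU = 81°  [linear pair at A on KE]
3. ∠KUQ = 40°  [△KAU]
4. ∠KEQ = 40°  [same arc KQ]
5. ∠EQK = 79°  [△KQE]

∠EQK = 79°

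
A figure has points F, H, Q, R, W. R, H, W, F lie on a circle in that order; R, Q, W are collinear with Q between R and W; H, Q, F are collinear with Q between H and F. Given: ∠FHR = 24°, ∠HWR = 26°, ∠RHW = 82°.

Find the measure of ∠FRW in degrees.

1. ∠FWR = 24°  [same arc RF]
2. ∠RFW = 98°  [cyclic RHWF, opposite ∠H+∠F]
3. ∠FRW = 58°  [△RWF]

∠FRW = 58°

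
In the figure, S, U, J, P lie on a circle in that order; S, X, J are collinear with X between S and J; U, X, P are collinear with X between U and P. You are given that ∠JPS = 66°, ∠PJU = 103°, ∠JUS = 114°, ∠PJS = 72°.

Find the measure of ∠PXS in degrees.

1. ∠JSP = 42°  [△SJP]
2. ∠PSU = 77°  [cyclic SUJP, opposite ∠S+∠J]
3. ∠PUS = 72°  [same arc SP]
4. ∠SPU = 31°  [△SUP]
5. ∠PXS = 107°  [△SXP]

∠PXS = 107°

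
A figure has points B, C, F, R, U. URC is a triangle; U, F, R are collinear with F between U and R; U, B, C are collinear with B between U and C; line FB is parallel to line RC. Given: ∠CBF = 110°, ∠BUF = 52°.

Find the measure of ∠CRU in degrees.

∠CRU = 58°

1. ∠FBU = 70°  [linear pair at B on UC]
2. ∠BFU = 58°  [△UFB]
3. ∠CRU = 58°  [FB∥RC, corresponding at F]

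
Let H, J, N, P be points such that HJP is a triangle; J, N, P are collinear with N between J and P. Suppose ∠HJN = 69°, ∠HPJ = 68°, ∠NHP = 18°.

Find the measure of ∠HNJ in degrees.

1. ∠HPN = 68°  [N on ray PJ]
2. ∠HNP = 94°  [△HNP]
3. ∠HNJ = 86°  [linear pair at N on JP]

∠HNJ = 86°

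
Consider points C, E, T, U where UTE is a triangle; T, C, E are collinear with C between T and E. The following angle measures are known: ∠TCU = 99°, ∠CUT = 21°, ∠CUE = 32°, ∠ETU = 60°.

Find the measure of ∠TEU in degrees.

1. ∠ECU = 81°  [linear pair at C on TE]
2. ∠CEU = 67°  [△UCE]
3. ∠TEU = 67°  [C on ray ET]

∠TEU = 67°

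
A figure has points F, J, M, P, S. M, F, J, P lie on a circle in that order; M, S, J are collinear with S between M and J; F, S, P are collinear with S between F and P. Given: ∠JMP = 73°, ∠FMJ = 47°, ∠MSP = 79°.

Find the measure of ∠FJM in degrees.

∠FJM = 28°

1. ∠JFP = 73°  [same arc JP]
2. ∠FSJ = 79°  [vertical angles at S]
3. ∠FJM = 28°  [△FSJ]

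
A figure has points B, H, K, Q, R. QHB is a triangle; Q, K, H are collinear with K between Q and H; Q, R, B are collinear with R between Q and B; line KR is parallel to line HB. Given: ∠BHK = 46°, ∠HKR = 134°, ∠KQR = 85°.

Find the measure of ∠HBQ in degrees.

1. ∠BHQ = 46°  [K on ray HQ]
2. ∠BQH = 85°  [K on QH, R on QB]
3. ∠HBQ = 49°  [△QHB]

∠HBQ = 49°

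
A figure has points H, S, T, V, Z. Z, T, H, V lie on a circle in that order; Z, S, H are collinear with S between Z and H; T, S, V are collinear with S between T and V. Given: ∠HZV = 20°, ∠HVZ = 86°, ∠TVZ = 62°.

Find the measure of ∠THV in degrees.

1. ∠VHZ = 74°  [△ZHV]
2. ∠VTZ = 74°  [same arc ZV]
3. ∠TZV = 44°  [△ZTV]
4. ∠THV = 136°  [cyclic ZTHV, opposite ∠Z+∠H]

∠THV = 136°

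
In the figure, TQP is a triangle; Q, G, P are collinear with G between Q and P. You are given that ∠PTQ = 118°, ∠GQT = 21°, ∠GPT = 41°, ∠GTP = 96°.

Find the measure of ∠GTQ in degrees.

∠GTQ = 22°

1. ∠PGT = 43°  [△TGP]
2. ∠QGT = 137°  [linear pair at G on QP]
3. ∠GTQ = 22°  [△TQG]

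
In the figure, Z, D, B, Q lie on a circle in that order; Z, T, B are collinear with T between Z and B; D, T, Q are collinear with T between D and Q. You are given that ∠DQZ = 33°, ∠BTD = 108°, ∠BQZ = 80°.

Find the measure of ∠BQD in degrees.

1. ∠DBZ = 33°  [same arc ZD]
2. ∠BDZ = 100°  [cyclic ZDBQ, opposite ∠D+∠Q]
3. ∠BZD = 47°  [△ZDB]
4. ∠BQD = 47°  [same arc DB]

∠BQD = 47°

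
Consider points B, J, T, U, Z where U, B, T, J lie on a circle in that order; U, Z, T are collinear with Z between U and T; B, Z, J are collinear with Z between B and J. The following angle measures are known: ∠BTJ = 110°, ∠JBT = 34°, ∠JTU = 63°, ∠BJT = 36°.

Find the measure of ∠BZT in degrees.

1. ∠BUJ = 70°  [cyclic UBTJ, opposite ∠U+∠T]
2. ∠JUT = 34°  [same arc TJ]
3. ∠JBU = 63°  [same arc UJ]
4. ∠BJU = 47°  [△UBJ]
5. ∠JZU = 99°  [△UZJ]
6. ∠BZT = 99°  [vertical angles at Z]

∠BZT = 99°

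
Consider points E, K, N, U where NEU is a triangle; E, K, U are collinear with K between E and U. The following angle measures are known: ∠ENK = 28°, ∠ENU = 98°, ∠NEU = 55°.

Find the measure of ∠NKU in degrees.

1. ∠KEN = 55°  [K on ray EU]
2. ∠EKN = 97°  [△NEK]
3. ∠NKU = 83°  [linear pair at K on EU]

∠NKU = 83°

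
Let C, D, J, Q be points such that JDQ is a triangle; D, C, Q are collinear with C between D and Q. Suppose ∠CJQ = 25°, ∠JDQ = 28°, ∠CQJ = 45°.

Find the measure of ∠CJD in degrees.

1. ∠JCQ = 110°  [△JCQ]
2. ∠CDJ = 28°  [C on ray DQ]
3. ∠DCJ = 70°  [linear pair at C on DQ]
4. ∠CJD = 82°  [△JDC]

∠CJD = 82°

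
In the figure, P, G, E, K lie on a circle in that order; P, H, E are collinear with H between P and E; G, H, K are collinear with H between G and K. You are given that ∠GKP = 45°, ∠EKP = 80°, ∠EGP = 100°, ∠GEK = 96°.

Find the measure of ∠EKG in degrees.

1. ∠GEP = 45°  [same arc PG]
2. ∠EPG = 35°  [△PGE]
3. ∠EKG = 35°  [same arc GE]

∠EKG = 35°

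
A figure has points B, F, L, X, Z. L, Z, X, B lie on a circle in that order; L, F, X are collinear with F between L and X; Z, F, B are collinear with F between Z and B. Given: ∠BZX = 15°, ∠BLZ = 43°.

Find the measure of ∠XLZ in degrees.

1. ∠BXZ = 137°  [cyclic LZXB, opposite ∠L+∠X]
2. ∠XBZ = 28°  [△ZXB]
3. ∠XLZ = 28°  [same arc ZX]

∠XLZ = 28°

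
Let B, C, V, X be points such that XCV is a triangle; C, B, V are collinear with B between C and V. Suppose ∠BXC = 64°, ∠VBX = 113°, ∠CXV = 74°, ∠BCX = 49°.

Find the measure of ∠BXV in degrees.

∠BXV = 10°

1. ∠VCX = 49°  [B on ray CV]
2. ∠CVX = 57°  [△XCV]
3. ∠BVX = 57°  [B on ray VC]
4. ∠BXV = 10°  [△XBV]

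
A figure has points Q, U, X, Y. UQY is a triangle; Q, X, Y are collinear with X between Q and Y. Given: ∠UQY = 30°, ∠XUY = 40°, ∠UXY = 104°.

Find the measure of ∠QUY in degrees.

∠QUY = 114°

1. ∠UYX = 36°  [△UXY]
2. ∠QYU = 36°  [X on ray YQ]
3. ∠QUY = 114°  [△UQY]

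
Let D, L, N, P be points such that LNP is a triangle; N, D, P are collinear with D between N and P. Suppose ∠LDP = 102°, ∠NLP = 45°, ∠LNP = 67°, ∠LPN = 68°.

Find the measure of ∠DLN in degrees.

1. ∠LDN = 78°  [linear pair at D on NP]
2. ∠DNL = 67°  [D on ray NP]
3. ∠DLN = 35°  [△LND]

∠DLN = 35°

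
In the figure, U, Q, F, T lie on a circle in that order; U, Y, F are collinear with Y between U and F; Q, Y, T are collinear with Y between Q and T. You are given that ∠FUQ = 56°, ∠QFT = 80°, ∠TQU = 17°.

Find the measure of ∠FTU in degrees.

∠FTU = 119°

1. ∠FTQ = 56°  [same arc QF]
2. ∠FQT = 44°  [△QFT]
3. ∠TFU = 17°  [same arc UT]
4. ∠FUT = 44°  [same arc FT]
5. ∠FTU = 119°  [△UFT]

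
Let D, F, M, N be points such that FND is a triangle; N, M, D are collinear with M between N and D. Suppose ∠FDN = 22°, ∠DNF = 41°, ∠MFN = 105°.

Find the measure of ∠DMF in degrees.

1. ∠FNM = 41°  [M on ray ND]
2. ∠FMN = 34°  [△FNM]
3. ∠DMF = 146°  [linear pair at M on ND]

∠DMF = 146°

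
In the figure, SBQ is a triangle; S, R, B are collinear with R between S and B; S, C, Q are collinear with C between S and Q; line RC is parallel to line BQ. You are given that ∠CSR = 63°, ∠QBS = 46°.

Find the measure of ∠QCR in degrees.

1. ∠BSQ = 63°  [R on SB, C on SQ]
2. ∠BQS = 71°  [△SBQ]
3. ∠RCS = 71°  [RC∥BQ, corresponding at C]
4. ∠QCR = 109°  [linear pair at C on SQ]

∠QCR = 109°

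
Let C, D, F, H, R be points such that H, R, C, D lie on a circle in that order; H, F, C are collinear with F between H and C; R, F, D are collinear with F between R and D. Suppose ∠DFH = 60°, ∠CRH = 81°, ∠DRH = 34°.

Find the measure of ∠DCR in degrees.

1. ∠CFD = 120°  [linear pair at F on HC]
2. ∠CDH = 99°  [cyclic HRCD, opposite ∠R+∠D]
3. ∠DCH = 34°  [same arc HD]
4. ∠CDR = 26°  [△CFD]
5. ∠CHD = 47°  [△HCD]
6. ∠CRD = 47°  [same arc CD]
7. ∠DCR = 107°  [△RCD]

∠DCR = 107°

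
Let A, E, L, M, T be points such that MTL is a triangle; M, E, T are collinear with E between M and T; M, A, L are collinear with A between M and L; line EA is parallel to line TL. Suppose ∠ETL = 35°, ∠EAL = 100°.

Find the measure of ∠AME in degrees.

∠AME = 65°

1. ∠LTM = 35°  [E on ray TM]
2. ∠EAM = 80°  [linear pair at A on ML]
3. ∠AEM = 35°  [EA∥TL, corresponding at E]
4. ∠AME = 65°  [△MEA]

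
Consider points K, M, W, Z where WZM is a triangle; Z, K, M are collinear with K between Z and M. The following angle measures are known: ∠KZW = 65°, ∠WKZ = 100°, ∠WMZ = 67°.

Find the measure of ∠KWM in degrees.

∠KWM = 33°

1. ∠MKW = 80°  [linear pair at K on ZM]
2. ∠KMW = 67°  [K on ray MZ]
3. ∠KWM = 33°  [△WKM]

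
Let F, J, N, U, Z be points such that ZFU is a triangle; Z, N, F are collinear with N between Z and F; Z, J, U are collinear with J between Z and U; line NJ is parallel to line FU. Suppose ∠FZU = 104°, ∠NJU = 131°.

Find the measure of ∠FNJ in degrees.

1. ∠JZN = 104°  [N on ZF, J on ZU]
2. ∠NJZ = 49°  [linear pair at J on ZU]
3. ∠JNZ = 27°  [△ZNJ]
4. ∠FNJ = 153°  [linear pair at N on ZF]

∠FNJ = 153°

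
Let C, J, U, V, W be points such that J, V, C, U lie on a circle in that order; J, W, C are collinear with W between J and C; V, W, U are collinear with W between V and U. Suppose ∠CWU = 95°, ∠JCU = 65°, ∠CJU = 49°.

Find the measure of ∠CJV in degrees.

1. ∠JWV = 95°  [vertical angles at W]
2. ∠JVU = 65°  [same arc JU]
3. ∠CJV = 20°  [△JWV]

∠CJV = 20°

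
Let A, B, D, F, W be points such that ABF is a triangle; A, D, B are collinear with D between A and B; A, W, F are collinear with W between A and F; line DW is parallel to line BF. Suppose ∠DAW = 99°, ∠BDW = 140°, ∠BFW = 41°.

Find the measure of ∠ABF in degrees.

1. ∠BAF = 99°  [D on AB, W on AF]
2. ∠AFB = 41°  [W on ray FA]
3. ∠ABF = 40°  [△ABF]

∠ABF = 40°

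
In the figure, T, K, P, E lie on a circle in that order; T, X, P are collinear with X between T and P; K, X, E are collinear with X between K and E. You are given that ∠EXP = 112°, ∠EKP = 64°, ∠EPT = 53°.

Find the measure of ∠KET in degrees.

1. ∠EXT = 68°  [linear pair at X on TP]
2. ∠ETP = 64°  [same arc PE]
3. ∠KET = 48°  [△TXE]

∠KET = 48°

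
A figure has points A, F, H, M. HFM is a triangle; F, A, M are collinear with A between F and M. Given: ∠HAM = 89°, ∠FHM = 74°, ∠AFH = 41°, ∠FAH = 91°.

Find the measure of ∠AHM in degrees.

1. ∠HFM = 41°  [A on ray FM]
2. ∠FMH = 65°  [△HFM]
3. ∠AMH = 65°  [A on ray MF]
4. ∠AHM = 26°  [△HAM]

∠AHM = 26°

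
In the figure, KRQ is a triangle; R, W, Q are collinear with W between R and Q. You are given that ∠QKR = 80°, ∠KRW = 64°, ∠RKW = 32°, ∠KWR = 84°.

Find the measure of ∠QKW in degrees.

1. ∠KRQ = 64°  [W on ray RQ]
2. ∠KWQ = 96°  [linear pair at W on RQ]
3. ∠KQR = 36°  [△KRQ]
4. ∠KQW = 36°  [W on ray QR]
5. ∠QKW = 48°  [△KWQ]

∠QKW = 48°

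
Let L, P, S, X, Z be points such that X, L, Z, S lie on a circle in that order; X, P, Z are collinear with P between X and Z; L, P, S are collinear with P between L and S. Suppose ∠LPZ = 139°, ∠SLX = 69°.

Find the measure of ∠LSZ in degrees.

∠LSZ = 70°

1. ∠SPX = 139°  [vertical angles at P]
2. ∠SZX = 69°  [same arc XS]
3. ∠SPZ = 41°  [linear pair at P on XZ]
4. ∠LSZ = 70°  [△ZPS]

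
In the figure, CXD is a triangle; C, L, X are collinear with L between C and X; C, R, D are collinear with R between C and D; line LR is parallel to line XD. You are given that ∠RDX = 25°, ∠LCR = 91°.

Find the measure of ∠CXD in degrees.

1. ∠CDX = 25°  [R on ray DC]
2. ∠DCX = 91°  [L on CX, R on CD]
3. ∠CXD = 64°  [△CXD]

∠CXD = 64°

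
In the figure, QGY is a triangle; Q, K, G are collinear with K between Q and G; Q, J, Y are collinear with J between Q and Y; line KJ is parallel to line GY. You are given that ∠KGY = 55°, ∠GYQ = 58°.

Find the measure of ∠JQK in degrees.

1. ∠QGY = 55°  [K on ray GQ]
2. ∠GQY = 67°  [△QGY]
3. ∠JQK = 67°  [K on QG, J on QY]

∠JQK = 67°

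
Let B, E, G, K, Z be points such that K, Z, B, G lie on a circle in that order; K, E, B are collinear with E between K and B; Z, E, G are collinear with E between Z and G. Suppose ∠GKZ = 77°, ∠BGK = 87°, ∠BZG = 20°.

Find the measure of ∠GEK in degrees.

1. ∠GBZ = 103°  [cyclic KZBG, opposite ∠K+∠B]
2. ∠BKG = 20°  [same arc BG]
3. ∠BGZ = 57°  [△ZBG]
4. ∠GBK = 73°  [△KBG]
5. ∠BEG = 50°  [△BEG]
6. ∠GEK = 130°  [linear pair at E on KB]

∠GEK = 130°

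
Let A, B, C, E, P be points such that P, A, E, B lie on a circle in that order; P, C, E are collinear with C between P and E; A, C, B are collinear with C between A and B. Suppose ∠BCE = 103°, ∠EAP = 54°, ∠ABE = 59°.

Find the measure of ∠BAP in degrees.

∠BAP = 18°

1. ∠ACP = 103°  [vertical angles at C]
2. ∠APE = 59°  [same arc AE]
3. ∠BAP = 18°  [△PCA]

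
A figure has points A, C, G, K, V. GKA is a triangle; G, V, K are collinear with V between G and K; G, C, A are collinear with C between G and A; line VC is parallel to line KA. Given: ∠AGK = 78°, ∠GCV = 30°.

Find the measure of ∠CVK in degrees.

1. ∠CGV = 78°  [V on GK, C on GA]
2. ∠CVG = 72°  [△GVC]
3. ∠CVK = 108°  [linear pair at V on GK]

∠CVK = 108°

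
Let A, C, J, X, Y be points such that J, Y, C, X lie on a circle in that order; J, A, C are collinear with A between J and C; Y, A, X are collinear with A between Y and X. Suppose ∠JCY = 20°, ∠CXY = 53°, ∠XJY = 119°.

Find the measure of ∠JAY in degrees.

1. ∠JXY = 20°  [same arc JY]
2. ∠CJY = 53°  [same arc YC]
3. ∠JYX = 41°  [△JYX]
4. ∠JAY = 86°  [△JAY]

∠JAY = 86°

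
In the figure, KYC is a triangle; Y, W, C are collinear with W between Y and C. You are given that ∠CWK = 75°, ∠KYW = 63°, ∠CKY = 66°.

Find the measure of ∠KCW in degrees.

∠KCW = 51°

1. ∠CYK = 63°  [W on ray YC]
2. ∠KCY = 51°  [△KYC]
3. ∠KCW = 51°  [W on ray CY]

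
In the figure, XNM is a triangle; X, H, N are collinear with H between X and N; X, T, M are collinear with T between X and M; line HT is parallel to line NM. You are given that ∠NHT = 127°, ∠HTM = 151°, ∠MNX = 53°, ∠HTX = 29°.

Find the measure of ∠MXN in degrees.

∠MXN = 98°

1. ∠THX = 53°  [linear pair at H on XN]
2. ∠HXT = 98°  [△XHT]
3. ∠MXN = 98°  [H on XN, T on XM]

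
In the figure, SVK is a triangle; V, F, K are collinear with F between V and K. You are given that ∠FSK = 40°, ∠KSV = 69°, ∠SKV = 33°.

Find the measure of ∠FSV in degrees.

∠FSV = 29°

1. ∠KVS = 78°  [△SVK]
2. ∠FKS = 33°  [F on ray KV]
3. ∠FVS = 78°  [F on ray VK]
4. ∠KFS = 107°  [△SFK]
5. ∠SFV = 73°  [linear pair at F on VK]
6. ∠FSV = 29°  [△SVF]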